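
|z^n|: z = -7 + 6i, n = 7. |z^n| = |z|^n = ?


|z| = sqrt(49+36) = sqrt(85) = 9.2195
|z^7| = |z|^7 = (sqrt(85))^7 = 85^3 * sqrt(85) = 614125*sqrt(85)

|z^7| = 614125*sqrt(85) ≈ 5661952.7398


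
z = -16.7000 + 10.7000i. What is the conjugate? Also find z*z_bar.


z_bar = -16.7000 - 10.7000i
z*z_bar = (-16.7)^2 + 10.7^2 = 278.89 + 114.49 = 393.38

z_bar = -16.7000 - 10.7000i, z*z_bar = 393.38


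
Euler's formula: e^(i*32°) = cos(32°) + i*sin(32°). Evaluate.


cos(32°) = 0.8480
sin(32°) = 0.5299

e^(i*32°) = 0.8480 + 0.5299i


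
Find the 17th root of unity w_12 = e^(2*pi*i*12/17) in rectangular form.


Angle = 360*12/17 = 254.1176°
a = cos(254.1176°) = -0.2737
b = sin(254.1176°) = -0.9618

-0.2737 - 0.9618i


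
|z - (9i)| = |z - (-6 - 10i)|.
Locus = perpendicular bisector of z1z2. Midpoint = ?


Equal distances means the locus is the perpendicular bisector of z1 and z2.
Midpoint = ((0+(-6))/2, (9+(-10))/2) = (-3.0000, -0.5000)

Perpendicular bisector through (-3.0000, -0.5000)


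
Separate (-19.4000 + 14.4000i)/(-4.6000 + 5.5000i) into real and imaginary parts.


Multiply by conjugate: (-19.4000 + 14.4000i)(-4.6000 - 5.5000i) / ((-4.6)^2 + 5.5^2)
Numerator real = -19.4*(-4.6) + 14.4*5.5 = 168.44
Numerator imag = 14.4*(-4.6) - (-19.4)*5.5 = 40.46
Denominator = 51.41
Re(z) = 168.44/51.41 = 3.2764
Im(z) = 40.46/51.41 = 0.7870

Re(z) = 3.2764, Im(z) = 0.7870


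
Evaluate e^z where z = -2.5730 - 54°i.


e^-2.5730 = 0.07631
cos(-54°) = 0.5878
sin(-54°) = -0.809
Real = 0.07631*0.5878 = 0.0449
Imag = 0.07631*(-0.809) = -0.0617

0.0449 - 0.0617i


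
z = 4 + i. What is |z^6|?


|z| = sqrt(16+1) = sqrt(17) = 4.1231
|z^6| = |z|^6 = (sqrt(17))^6 = 17^3 = 4913

|z^6| = 4913


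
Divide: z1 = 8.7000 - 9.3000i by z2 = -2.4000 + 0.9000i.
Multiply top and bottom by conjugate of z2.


Conjugate of z2 = -2.4000 - 0.9000i
Numerator: (8.7000 - 9.3000i)(-2.4000 - 0.9000i) = -29.2500 + 14.4900i
Denominator: (-2.4)^2 + 0.9^2 = 6.57
Result = (-29.2500 + 14.4900i)/6.57

-4.4521 + 2.2055i


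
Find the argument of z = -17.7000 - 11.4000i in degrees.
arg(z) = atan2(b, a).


Re = -17.7, Im = -11.4
arg = atan2(-11.4, -17.7) = -147.2157 degrees

arg(z) = -147.2157 degrees


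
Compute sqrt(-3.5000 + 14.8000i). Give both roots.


|z| = sqrt(12.25+219.04) = 15.2082
sqrt((|z|+a)/2) = sqrt((15.2082+(-3.5))/2) = sqrt(5.8541) = 2.4195
sqrt((|z|-a)/2) = sqrt((15.2082-(-3.5))/2) = sqrt(9.3541) = 3.0584

±(2.4195 + 3.0584i) i.e. 2.4195 + 3.0584i and -2.4195 - 3.0584i


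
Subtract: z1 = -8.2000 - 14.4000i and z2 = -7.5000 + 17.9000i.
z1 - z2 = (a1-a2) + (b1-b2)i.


Real: -8.2 + 7.5 = -0.7
Imag: -14.4 - 17.9 = -32.3

-0.7000 - 32.3000i


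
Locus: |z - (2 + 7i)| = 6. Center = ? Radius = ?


|z - z0| = r is a circle with center z0 and radius r.
Center = (2, 7), radius = 6

Circle with center (2, 7) and radius 6


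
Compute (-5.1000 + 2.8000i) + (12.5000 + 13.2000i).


Real: -5.1 + 12.5 = 7.4
Imag: 2.8 + 13.2 = 16

7.4000 + 16.0000i


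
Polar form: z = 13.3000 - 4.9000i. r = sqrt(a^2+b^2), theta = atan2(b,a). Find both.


r = sqrt(176.89+24.01) = sqrt(200.9) = 14.1739
theta = atan2(-4.9, 13.3) = -20.2249 degrees

r = 14.1739, theta = -20.2249 degrees


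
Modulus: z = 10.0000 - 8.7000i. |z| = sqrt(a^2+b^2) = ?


|z| = sqrt(10^2 + (-8.7)^2) = sqrt(100 + 75.69) = sqrt(175.69) = 13.2548

|z| = 13.2548


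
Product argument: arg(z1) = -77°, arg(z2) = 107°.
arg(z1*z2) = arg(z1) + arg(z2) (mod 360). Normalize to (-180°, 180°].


arg(z1*z2) = -77° + 107° = 30°
Normalized to (-180°, 180°]: 30°

30°


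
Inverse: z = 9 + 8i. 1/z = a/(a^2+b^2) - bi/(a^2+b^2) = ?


|z|^2 = 81+64 = 145
1/z = (9 - 8i)/145

1/z = 0.0621 - 0.0552i


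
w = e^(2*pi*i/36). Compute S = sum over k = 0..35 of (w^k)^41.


The roots are w_k = w^k with w = e^(2*pi*i/36), and (w^k)^41 = (w^41)^k.
So S = 1 + u + u^2 + ... + u^(35) with u = w^41.
41 = 1*36 + 5, so 41 is not a multiple of 36: u = (w^36)^1 * w^5 = w^5 ≠ 1 (w is a primitive 36th root), while u^36 = (w^36)^41 = 1.
Geometric series: S = (1 - u^36)/(1 - u) = (1 - 1)/(1 - u) = 0

S = 0


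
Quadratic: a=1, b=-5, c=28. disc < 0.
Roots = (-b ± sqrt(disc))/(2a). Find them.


disc = (-5)^2 - 4*1*28 = 25 - 112 = -87
sqrt(|disc|) = sqrt(87) = 9.3274
Real part = 5/(2*1) = 2.5000
Imag part = 9.3274/(2*1) = 4.6637

2.5000 ± 4.6637i


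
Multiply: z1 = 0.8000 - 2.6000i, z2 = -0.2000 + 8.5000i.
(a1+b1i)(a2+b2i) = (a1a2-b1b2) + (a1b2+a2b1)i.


Real = 0.8*(-0.2) - (-2.6)*8.5 = -0.16 - (-22.1) = 21.94
Imag = 0.8*8.5 - (0.2)*(-2.6) = 6.8 + 0.52 = 7.32

21.9400 + 7.3200i


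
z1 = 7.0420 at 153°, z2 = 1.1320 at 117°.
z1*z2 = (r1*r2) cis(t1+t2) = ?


r = 7.0420 * 1.1320 = 7.9715
theta = 153° + 117° = 270° = 270° (mod 360)

7.9715 cis(270°)


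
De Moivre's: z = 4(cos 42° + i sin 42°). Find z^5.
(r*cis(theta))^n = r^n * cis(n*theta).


r^5 = 4^5 = 1024
n*theta = 5*42° = 210° = 210° (mod 360)
a = 1024*cos(210°) = -886.8100
b = 1024*sin(210°) = -512.0000

1024 cis(210°) = -886.8100 - 512.0000i


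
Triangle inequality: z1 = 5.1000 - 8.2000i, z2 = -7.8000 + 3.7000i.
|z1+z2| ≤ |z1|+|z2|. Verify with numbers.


|z1| = sqrt(5.1^2 + (-8.2)^2) = sqrt(93.25) = 9.6566
|z2| = sqrt((-7.8)^2 + 3.7^2) = sqrt(74.53) = 8.6331
z1+z2 = -2.7000 - 4.5000i
|z1+z2| = sqrt(27.54) = 5.2479
|z1|+|z2| = 9.6566 + 8.6331 = 18.2897

|z1+z2| = 5.2479 ≤ |z1|+|z2| = 18.2897 (verified)


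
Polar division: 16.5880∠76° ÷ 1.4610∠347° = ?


r = 16.5880 / 1.4610 = 11.3539
theta = 76° - 347° = -271° = 89° (mod 360)

11.3539 cis(89°)


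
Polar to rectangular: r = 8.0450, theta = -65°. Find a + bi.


a = 8.0450*cos(-65°) = 8.0450*0.42262 = 3.4000
b = 8.0450*sin(-65°) = 8.0450*(-0.9063) = -7.2912

3.4000 - 7.2912i


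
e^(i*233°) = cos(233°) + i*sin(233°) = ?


cos(233°) = -0.6018
sin(233°) = -0.7986

e^(i*233°) = -0.6018 - 0.7986i


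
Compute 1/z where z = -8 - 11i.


|z|^2 = 64+121 = 185
1/z = (-8 + 11i)/185

1/z = -0.0432 + 0.0595i


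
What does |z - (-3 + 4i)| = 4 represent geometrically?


|z - z0| = r is a circle with center z0 and radius r.
Center = (-3, 4), radius = 4

Circle with center (-3, 4) and radius 4


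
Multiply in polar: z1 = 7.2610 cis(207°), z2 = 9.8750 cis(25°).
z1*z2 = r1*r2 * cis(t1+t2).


r = 7.2610 * 9.8750 = 71.7024
theta = 207° + 25° = 232° = 232° (mod 360)

71.7024 cis(232°)


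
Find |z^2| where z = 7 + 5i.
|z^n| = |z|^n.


|z| = sqrt(49+25) = sqrt(74) = 8.6023
|z^2| = |z|^2 = (sqrt(74))^2 = 74

|z^2| = 74


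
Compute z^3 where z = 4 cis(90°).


r^3 = 4^3 = 64
n*theta = 3*90° = 270° = 270° (mod 360)
a = 64*cos(270°) = 0
b = 64*sin(270°) = -64.0000

64 cis(270°) = 0 - 64.0000i


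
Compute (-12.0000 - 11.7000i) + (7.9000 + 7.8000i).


Real: -12 + 7.9 = -4.1
Imag: -11.7 + 7.8 = -3.9

-4.1000 - 3.9000i


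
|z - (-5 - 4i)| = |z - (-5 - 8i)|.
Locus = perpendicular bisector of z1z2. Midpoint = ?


Equal distances means the locus is the perpendicular bisector of z1 and z2.
Midpoint = ((-5+(-5))/2, (-4+(-8))/2) = (-5.0000, -6.0000)

Perpendicular bisector through (-5.0000, -6.0000)


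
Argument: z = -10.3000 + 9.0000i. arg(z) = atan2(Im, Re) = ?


Re = -10.3, Im = 9
arg = atan2(9, -10.3) = 138.8535 degrees

arg(z) = 138.8535 degrees


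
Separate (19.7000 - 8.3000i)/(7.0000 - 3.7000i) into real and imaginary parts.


Multiply by conjugate: (19.7000 - 8.3000i)(7.0000 + 3.7000i) / (7^2 + (-3.7)^2)
Numerator real = 19.7*7 - (8.3)*(-3.7) = 168.61
Numerator imag = -8.3*7 - 19.7*(-3.7) = 14.79
Denominator = 62.69
Re(z) = 168.61/62.69 = 2.6896
Im(z) = 14.79/62.69 = 0.2359

Re(z) = 2.6896, Im(z) = 0.2359


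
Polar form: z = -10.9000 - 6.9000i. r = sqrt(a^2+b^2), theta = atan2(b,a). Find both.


r = sqrt(118.81+47.61) = sqrt(166.42) = 12.9004
theta = atan2(-6.9, -10.9) = -147.6651 degrees

r = 12.9004, theta = -147.6651 degrees


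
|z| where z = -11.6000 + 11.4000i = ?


|z| = sqrt((-11.6)^2 + 11.4^2) = sqrt(134.56 + 129.96) = sqrt(264.52) = 16.2641

|z| = 16.2641


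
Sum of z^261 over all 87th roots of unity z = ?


The roots are w_k = w^k with w = e^(2*pi*i/87), and (w^k)^261 = (w^261)^k.
So S = 1 + u + u^2 + ... + u^(86) with u = w^261.
261 = 3*87 + 0, so 261 is a multiple of 87 and u = (w^87)^3 = 1.
Every one of the 87 terms equals 1: S = 87

S = 87


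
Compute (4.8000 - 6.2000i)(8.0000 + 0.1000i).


Real = 4.8*8 - (-6.2)*0.1 = 38.4 - (-0.62) = 39.02
Imag = 4.8*0.1 + 8*(-6.2) = 0.48 - (49.6) = -49.12

39.0200 - 49.1200i


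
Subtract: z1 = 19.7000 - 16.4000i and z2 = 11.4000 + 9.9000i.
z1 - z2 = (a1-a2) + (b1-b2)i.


Real: 19.7 - 11.4 = 8.3
Imag: -16.4 - 9.9 = -26.3

8.3000 - 26.3000i


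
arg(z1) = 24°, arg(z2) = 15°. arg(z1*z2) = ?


arg(z1*z2) = 24° + 15° = 39°
Normalized to (-180°, 180°]: 39°

39°


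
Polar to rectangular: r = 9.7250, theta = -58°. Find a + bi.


a = 9.7250*cos(-58°) = 9.7250*0.52992 = 5.1535
b = 9.7250*sin(-58°) = 9.7250*(-0.84805) = -8.2473

5.1535 - 8.2473i


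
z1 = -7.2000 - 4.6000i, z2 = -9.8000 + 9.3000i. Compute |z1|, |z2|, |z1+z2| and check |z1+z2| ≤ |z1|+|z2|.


|z1| = sqrt((-7.2)^2 + (-4.6)^2) = sqrt(73) = 8.5440
|z2| = sqrt((-9.8)^2 + 9.3^2) = sqrt(182.53) = 13.5104
z1+z2 = -17.0000 + 4.7000i
|z1+z2| = sqrt(311.09) = 17.6377
|z1|+|z2| = 8.5440 + 13.5104 = 22.0544

|z1+z2| = 17.6377 ≤ |z1|+|z2| = 22.0544 (verified)


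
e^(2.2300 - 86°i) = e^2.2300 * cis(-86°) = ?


e^2.2300 = 9.2999
cos(-86°) = 0.069756
sin(-86°) = -0.99756
Real = 9.2999*0.069756 = 0.6487
Imag = 9.2999*(-0.99756) = -9.2772

0.6487 - 9.2772i


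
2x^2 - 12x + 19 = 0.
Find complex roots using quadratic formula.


disc = (-12)^2 - 4*2*19 = 144 - 152 = -8
sqrt(|disc|) = sqrt(8) = 2.8284
Real part = 12/(2*2) = 3.0000
Imag part = 2.8284/(2*2) = 0.7071

3.0000 ± 0.7071i


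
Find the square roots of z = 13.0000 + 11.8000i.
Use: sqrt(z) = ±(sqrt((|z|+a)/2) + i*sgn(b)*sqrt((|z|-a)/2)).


|z| = sqrt(169+139.24) = 17.5568
sqrt((|z|+a)/2) = sqrt((17.5568+13)/2) = sqrt(15.2784) = 3.9088
sqrt((|z|-a)/2) = sqrt((17.5568-13)/2) = sqrt(2.2784) = 1.5094

±(3.9088 + 1.5094i) i.e. 3.9088 + 1.5094i and -3.9088 - 1.5094i


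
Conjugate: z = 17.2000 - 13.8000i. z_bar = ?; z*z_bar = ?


z_bar = 17.2000 + 13.8000i
z*z_bar = 17.2^2 + (-13.8)^2 = 295.84 + 190.44 = 486.28

z_bar = 17.2000 + 13.8000i, z*z_bar = 486.28


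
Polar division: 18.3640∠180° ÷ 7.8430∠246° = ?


r = 18.3640 / 7.8430 = 2.3415
theta = 180° - 246° = -66° = 294° (mod 360)

2.3415 cis(294°)


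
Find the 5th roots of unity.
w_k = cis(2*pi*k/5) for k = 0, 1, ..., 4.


The 5th roots of unity are cis(360k/5°) for k=0..4
Angle step = 360/5 = 72°
Primitive root: cis(72°)
Primitive root = 0.3090 + 0.9511i

5 roots at angles: 0°, 72°, 144°, 216°, 288°


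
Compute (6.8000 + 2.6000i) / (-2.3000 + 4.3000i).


Conjugate of z2 = -2.3000 - 4.3000i
Numerator: (6.8000 + 2.6000i)(-2.3000 - 4.3000i) = -4.4600 - 35.2200i
Denominator: (-2.3)^2 + 4.3^2 = 23.78
Result = (-4.4600 - 35.2200i)/23.78

-0.1876 - 1.4811i


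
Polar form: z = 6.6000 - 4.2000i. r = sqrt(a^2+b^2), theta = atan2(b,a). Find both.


r = sqrt(43.56+17.64) = sqrt(61.2) = 7.8230
theta = atan2(-4.2, 6.6) = -32.4712 degrees

r = 7.8230, theta = -32.4712 degrees


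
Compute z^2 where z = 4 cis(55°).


r^2 = 4^2 = 16
n*theta = 2*55° = 110° = 110° (mod 360)
a = 16*cos(110°) = -5.4723
b = 16*sin(110°) = 15.0351

16 cis(110°) = -5.4723 + 15.0351i


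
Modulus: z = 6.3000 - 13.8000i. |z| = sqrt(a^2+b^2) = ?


|z| = sqrt(6.3^2 + (-13.8)^2) = sqrt(39.69 + 190.44) = sqrt(230.13) = 15.1700

|z| = 15.1700


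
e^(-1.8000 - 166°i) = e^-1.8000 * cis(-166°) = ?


e^-1.8000 = 0.1653
cos(-166°) = -0.9703
sin(-166°) = -0.2419
Real = 0.1653*(-0.9703) = -0.1604
Imag = 0.1653*(-0.2419) = -0.0400

-0.1604 - 0.0400i


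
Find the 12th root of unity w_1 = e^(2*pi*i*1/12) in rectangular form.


Angle = 360*1/12 = 30°
a = cos(30°) = 0.8660
b = sin(30°) = 0.5000

0.8660 + 0.5000i


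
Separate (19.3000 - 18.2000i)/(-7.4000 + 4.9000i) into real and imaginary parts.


Multiply by conjugate: (19.3000 - 18.2000i)(-7.4000 - 4.9000i) / ((-7.4)^2 + 4.9^2)
Numerator real = 19.3*(-7.4) - (18.2)*4.9 = -232
Numerator imag = -18.2*(-7.4) - 19.3*4.9 = 40.11
Denominator = 78.77
Re(z) = -232/78.77 = -2.9453
Im(z) = 40.11/78.77 = 0.5092

Re(z) = -2.9453, Im(z) = 0.5092


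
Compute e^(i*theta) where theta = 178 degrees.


cos(178°) = -0.9994
sin(178°) = 0.0349

e^(i*178°) = -0.9994 + 0.0349i


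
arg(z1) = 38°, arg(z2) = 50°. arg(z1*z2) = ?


arg(z1*z2) = 38° + 50° = 88°
Normalized to (-180°, 180°]: 88°

88°


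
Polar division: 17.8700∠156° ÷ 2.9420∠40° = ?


r = 17.8700 / 2.9420 = 6.0741
theta = 156° - 40° = 116° = 116° (mod 360)

6.0741 cis(116°)


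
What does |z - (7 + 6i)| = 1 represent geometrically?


|z - z0| = r is a circle with center z0 and radius r.
Center = (7, 6), radius = 1

Circle with center (7, 6) and radius 1


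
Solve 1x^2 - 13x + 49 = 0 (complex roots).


disc = (-13)^2 - 4*1*49 = 169 - 196 = -27
sqrt(|disc|) = sqrt(27) = 5.1962
Real part = 13/(2*1) = 6.5000
Imag part = 5.1962/(2*1) = 2.5981

6.5000 ± 2.5981i


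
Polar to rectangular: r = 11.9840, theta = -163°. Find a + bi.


a = 11.9840*cos(-163°) = 11.9840*(-0.956305) = -11.4604
b = 11.9840*sin(-163°) = 11.9840*(-0.29237) = -3.5038

-11.4604 - 3.5038i


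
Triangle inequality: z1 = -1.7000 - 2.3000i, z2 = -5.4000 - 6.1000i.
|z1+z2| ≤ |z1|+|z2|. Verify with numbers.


|z1| = sqrt((-1.7)^2 + (-2.3)^2) = sqrt(8.18) = 2.8601
|z2| = sqrt((-5.4)^2 + (-6.1)^2) = sqrt(66.37) = 8.1468
z1+z2 = -7.1000 - 8.4000i
|z1+z2| = sqrt(120.97) = 10.9986
|z1|+|z2| = 2.8601 + 8.1468 = 11.0069

|z1+z2| = 10.9986 ≤ |z1|+|z2| = 11.0069 (verified)


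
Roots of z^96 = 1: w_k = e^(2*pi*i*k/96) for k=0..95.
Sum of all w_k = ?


The sum of all 96th roots of unity is 0.
Geometric series: (1 - w^96)/(1 - w) = (1-1)/(1-w) = 0 since w^96 = 1, w ≠ 1.
Alternatively: coefficient of z^95 in z^96 - 1 is 0.

0


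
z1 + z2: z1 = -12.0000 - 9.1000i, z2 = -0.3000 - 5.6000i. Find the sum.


Real: -12 - 0.3 = -12.3
Imag: -9.1 - 5.6 = -14.7

-12.3000 - 14.7000i


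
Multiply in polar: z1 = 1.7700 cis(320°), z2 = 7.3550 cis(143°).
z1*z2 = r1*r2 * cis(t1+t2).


r = 1.7700 * 7.3550 = 13.0184
theta = 320° + 143° = 463° = 103° (mod 360)

13.0184 cis(103°)


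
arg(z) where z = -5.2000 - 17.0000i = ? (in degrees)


Re = -5.2, Im = -17
arg = atan2(-17, -5.2) = -107.0079 degrees

arg(z) = -107.0079 degrees


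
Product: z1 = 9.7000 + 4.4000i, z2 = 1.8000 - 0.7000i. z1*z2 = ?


Real = 9.7*1.8 - 4.4*(-0.7) = 17.46 - (-3.08) = 20.54
Imag = 9.7*(-0.7) + 1.8*4.4 = -6.79 + 7.92 = 1.13

20.5400 + 1.1300i


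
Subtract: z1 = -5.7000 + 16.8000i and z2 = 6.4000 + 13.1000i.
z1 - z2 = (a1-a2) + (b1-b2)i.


Real: -5.7 - 6.4 = -12.1
Imag: 16.8 - 13.1 = 3.7

-12.1000 + 3.7000i


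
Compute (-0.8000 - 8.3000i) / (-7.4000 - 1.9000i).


Conjugate of z2 = -7.4000 + 1.9000i
Numerator: (-0.8000 - 8.3000i)(-7.4000 + 1.9000i) = 21.6900 + 59.9000i
Denominator: (-7.4)^2 + (-1.9)^2 = 58.37
Result = (21.6900 + 59.9000i)/58.37

0.3716 + 1.0262i


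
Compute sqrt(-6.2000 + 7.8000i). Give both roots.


|z| = sqrt(38.44+60.84) = 9.9639
sqrt((|z|+a)/2) = sqrt((9.9639+(-6.2))/2) = sqrt(1.8820) = 1.3718
sqrt((|z|-a)/2) = sqrt((9.9639-(-6.2))/2) = sqrt(8.0820) = 2.8429

±(1.3718 + 2.8429i) i.e. 1.3718 + 2.8429i and -1.3718 - 2.8429i


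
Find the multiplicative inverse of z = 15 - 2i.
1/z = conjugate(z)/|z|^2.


|z|^2 = 225+4 = 229
1/z = (15 + 2i)/229

1/z = 0.0655 + 0.0087i


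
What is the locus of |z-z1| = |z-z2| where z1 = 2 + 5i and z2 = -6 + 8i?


Equal distances means the locus is the perpendicular bisector of z1 and z2.
Midpoint = ((2+(-6))/2, (5+8)/2) = (-2.0000, 6.5000)

Perpendicular bisector through (-2.0000, 6.5000)


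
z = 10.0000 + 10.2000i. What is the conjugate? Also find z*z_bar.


z_bar = 10.0000 - 10.2000i
z*z_bar = 10^2 + 10.2^2 = 100 + 104.04 = 204.04

z_bar = 10.0000 - 10.2000i, z*z_bar = 204.04


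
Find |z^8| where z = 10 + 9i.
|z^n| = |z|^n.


|z| = sqrt(100+81) = sqrt(181) = 13.4536
|z^8| = |z|^8 = (sqrt(181))^8 = 181^4 = 1073283121

|z^8| = 1073283121


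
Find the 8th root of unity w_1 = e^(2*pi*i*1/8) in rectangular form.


Angle = 360*1/8 = 45°
a = cos(45°) = 0.7071
b = sin(45°) = 0.7071

0.7071 + 0.7071i


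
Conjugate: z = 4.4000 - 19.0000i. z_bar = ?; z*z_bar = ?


z_bar = 4.4000 + 19.0000i
z*z_bar = 4.4^2 + (-19)^2 = 19.36 + 361 = 380.36

z_bar = 4.4000 + 19.0000i, z*z_bar = 380.36


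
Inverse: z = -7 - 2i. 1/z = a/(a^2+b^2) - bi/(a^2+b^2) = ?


|z|^2 = 49+4 = 53
1/z = (-7 + 2i)/53

1/z = -0.1321 + 0.0377i


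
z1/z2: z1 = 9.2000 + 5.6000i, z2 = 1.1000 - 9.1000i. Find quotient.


Conjugate of z2 = 1.1000 + 9.1000i
Numerator: (9.2000 + 5.6000i)(1.1000 + 9.1000i) = -40.8400 + 89.8800i
Denominator: 1.1^2 + (-9.1)^2 = 84.02
Result = (-40.8400 + 89.8800i)/84.02

-0.4861 + 1.0697i


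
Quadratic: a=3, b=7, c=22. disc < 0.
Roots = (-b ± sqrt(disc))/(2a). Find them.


disc = 7^2 - 4*3*22 = 49 - 264 = -215
sqrt(|disc|) = sqrt(215) = 14.6629
Real part = -7/(2*3) = -1.1667
Imag part = 14.6629/(2*3) = 2.4438

-1.1667 ± 2.4438i


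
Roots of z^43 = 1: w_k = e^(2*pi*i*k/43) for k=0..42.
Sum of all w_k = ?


The sum of all 43th roots of unity is 0.
Geometric series: (1 - w^43)/(1 - w) = (1-1)/(1-w) = 0 since w^43 = 1, w ≠ 1.
Alternatively: coefficient of z^42 in z^43 - 1 is 0.

0


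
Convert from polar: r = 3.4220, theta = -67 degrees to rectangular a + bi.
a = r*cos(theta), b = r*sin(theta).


a = 3.4220*cos(-67°) = 3.4220*0.39073 = 1.3371
b = 3.4220*sin(-67°) = 3.4220*(-0.9205) = -3.1500

1.3371 - 3.1500i


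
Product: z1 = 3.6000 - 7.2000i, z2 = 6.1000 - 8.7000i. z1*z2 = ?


Real = 3.6*6.1 - (-7.2)*(-8.7) = 21.96 - 62.64 = -40.68
Imag = 3.6*(-8.7) + 6.1*(-7.2) = -31.32 - (43.92) = -75.24

-40.6800 - 75.2400i


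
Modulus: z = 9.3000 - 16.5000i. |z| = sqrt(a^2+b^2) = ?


|z| = sqrt(9.3^2 + (-16.5)^2) = sqrt(86.49 + 272.25) = sqrt(358.74) = 18.9404

|z| = 18.9404


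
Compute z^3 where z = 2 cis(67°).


r^3 = 2^3 = 8
n*theta = 3*67° = 201° = 201° (mod 360)
a = 8*cos(201°) = -7.4686
b = 8*sin(201°) = -2.8669

8 cis(201°) = -7.4686 - 2.8669i


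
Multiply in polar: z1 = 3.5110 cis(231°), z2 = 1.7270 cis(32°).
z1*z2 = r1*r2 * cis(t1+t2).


r = 3.5110 * 1.7270 = 6.0635
theta = 231° + 32° = 263° = 263° (mod 360)

6.0635 cis(263°)


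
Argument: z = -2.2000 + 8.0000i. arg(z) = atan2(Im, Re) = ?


Re = -2.2, Im = 8
arg = atan2(8, -2.2) = 105.3763 degrees

arg(z) = 105.3763 degrees


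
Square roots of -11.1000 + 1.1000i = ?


|z| = sqrt(123.21+1.21) = 11.1544
sqrt((|z|+a)/2) = sqrt((11.1544+(-11.1))/2) = sqrt(0.0272) = 0.1649
sqrt((|z|-a)/2) = sqrt((11.1544-(-11.1))/2) = sqrt(11.1272) = 3.3357

±(0.1649 + 3.3357i) i.e. 0.1649 + 3.3357i and -0.1649 - 3.3357i


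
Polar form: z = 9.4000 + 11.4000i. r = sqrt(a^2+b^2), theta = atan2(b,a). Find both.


r = sqrt(88.36+129.96) = sqrt(218.32) = 14.7757
theta = atan2(11.4, 9.4) = 50.4923 degrees

r = 14.7757, theta = 50.4923 degrees


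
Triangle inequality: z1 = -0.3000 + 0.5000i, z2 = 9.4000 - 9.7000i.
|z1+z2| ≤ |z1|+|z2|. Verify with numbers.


|z1| = sqrt((-0.3)^2 + 0.5^2) = sqrt(0.34) = 0.5831
|z2| = sqrt(9.4^2 + (-9.7)^2) = sqrt(182.45) = 13.5074
z1+z2 = 9.1000 - 9.2000i
|z1+z2| = sqrt(167.45) = 12.9402
|z1|+|z2| = 0.5831 + 13.5074 = 14.0905

|z1+z2| = 12.9402 ≤ |z1|+|z2| = 14.0905 (verified)


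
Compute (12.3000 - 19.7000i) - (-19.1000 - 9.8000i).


Real: 12.3 + 19.1 = 31.4
Imag: -19.7 + 9.8 = -9.9

31.4000 - 9.9000i


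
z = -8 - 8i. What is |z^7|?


|z| = sqrt(64+64) = sqrt(128) = 11.3137
|z^7| = |z|^7 = (sqrt(128))^7 = 128^3 * sqrt(128) = 2097152*sqrt(128)

|z^7| = 2097152*sqrt(128) ≈ 23726566.4061


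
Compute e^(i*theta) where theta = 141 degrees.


cos(141°) = -0.7771
sin(141°) = 0.6293

e^(i*141°) = -0.7771 + 0.6293i


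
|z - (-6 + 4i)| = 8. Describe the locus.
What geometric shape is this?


|z - z0| = r is a circle with center z0 and radius r.
Center = (-6, 4), radius = 8

Circle with center (-6, 4) and radius 8


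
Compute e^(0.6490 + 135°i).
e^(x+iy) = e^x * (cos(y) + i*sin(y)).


e^0.6490 = 1.9136
cos(135°) = -0.7071
sin(135°) = 0.7071
Real = 1.9136*(-0.7071) = -1.3531
Imag = 1.9136*0.7071 = 1.3531

-1.3531 + 1.3531i


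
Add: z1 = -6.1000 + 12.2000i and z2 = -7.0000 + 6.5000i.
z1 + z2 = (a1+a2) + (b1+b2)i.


Real: -6.1 - 7 = -13.1
Imag: 12.2 + 6.5 = 18.7

-13.1000 + 18.7000i


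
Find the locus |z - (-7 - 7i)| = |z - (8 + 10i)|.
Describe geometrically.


Equal distances means the locus is the perpendicular bisector of z1 and z2.
Midpoint = ((-7+8)/2, (-7+10)/2) = (0.5000, 1.5000)

Perpendicular bisector through (0.5000, 1.5000)


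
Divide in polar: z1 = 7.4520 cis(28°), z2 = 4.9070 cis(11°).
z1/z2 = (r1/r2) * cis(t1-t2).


r = 7.4520 / 4.9070 = 1.5186
theta = 28° - 11° = 17° = 17° (mod 360)

1.5186 cis(17°)


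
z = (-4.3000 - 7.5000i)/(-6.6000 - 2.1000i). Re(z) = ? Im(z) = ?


Multiply by conjugate: (-4.3000 - 7.5000i)(-6.6000 + 2.1000i) / ((-6.6)^2 + (-2.1)^2)
Numerator real = -4.3*(-6.6) - (7.5)*(-2.1) = 44.13
Numerator imag = -7.5*(-6.6) - (-4.3)*(-2.1) = 40.47
Denominator = 47.97
Re(z) = 44.13/47.97 = 0.9199
Im(z) = 40.47/47.97 = 0.8437

Re(z) = 0.9199, Im(z) = 0.8437


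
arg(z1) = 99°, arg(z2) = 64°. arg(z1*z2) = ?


arg(z1*z2) = 99° + 64° = 163°
Normalized to (-180°, 180°]: 163°

163°


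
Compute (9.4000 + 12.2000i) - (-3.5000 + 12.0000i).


Real: 9.4 + 3.5 = 12.9
Imag: 12.2 - 12 = 0.2

12.9000 + 0.2000i


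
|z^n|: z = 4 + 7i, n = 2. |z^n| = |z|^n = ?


|z| = sqrt(16+49) = sqrt(65) = 8.0623
|z^2| = |z|^2 = (sqrt(65))^2 = 65

|z^2| = 65


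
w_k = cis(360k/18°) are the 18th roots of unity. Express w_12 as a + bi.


Angle = 360*12/18 = 240°
a = cos(240°) = -0.5000
b = sin(240°) = -0.8660

-0.5000 - 0.8660i


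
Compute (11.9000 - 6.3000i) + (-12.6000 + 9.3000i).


Real: 11.9 - 12.6 = -0.7
Imag: -6.3 + 9.3 = 3

-0.7000 + 3.0000i


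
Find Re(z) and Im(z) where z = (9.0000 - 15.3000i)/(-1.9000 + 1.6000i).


Multiply by conjugate: (9.0000 - 15.3000i)(-1.9000 - 1.6000i) / ((-1.9)^2 + 1.6^2)
Numerator real = 9*(-1.9) - (15.3)*1.6 = -41.58
Numerator imag = -15.3*(-1.9) - 9*1.6 = 14.67
Denominator = 6.17
Re(z) = -41.58/6.17 = -6.7391
Im(z) = 14.67/6.17 = 2.3776

Re(z) = -6.7391, Im(z) = 2.3776


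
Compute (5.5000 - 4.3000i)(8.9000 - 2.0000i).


Real = 5.5*8.9 - (-4.3)*(-2) = 48.95 - 8.6 = 40.35
Imag = 5.5*(-2) + 8.9*(-4.3) = -11 - (38.27) = -49.27

40.3500 - 49.2700i


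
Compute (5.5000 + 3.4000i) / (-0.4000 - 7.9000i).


Conjugate of z2 = -0.4000 + 7.9000i
Numerator: (5.5000 + 3.4000i)(-0.4000 + 7.9000i) = -29.0600 + 42.0900i
Denominator: (-0.4)^2 + (-7.9)^2 = 62.57
Result = (-29.0600 + 42.0900i)/62.57

-0.4644 + 0.6727i


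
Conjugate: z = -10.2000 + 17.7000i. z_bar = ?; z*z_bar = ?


z_bar = -10.2000 - 17.7000i
z*z_bar = (-10.2)^2 + 17.7^2 = 104.04 + 313.29 = 417.33

z_bar = -10.2000 - 17.7000i, z*z_bar = 417.33


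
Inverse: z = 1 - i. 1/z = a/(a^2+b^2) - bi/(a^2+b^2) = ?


|z|^2 = 1+1 = 2
1/z = (1 + 1i)/2

1/z = 0.5000 + 0.5000i


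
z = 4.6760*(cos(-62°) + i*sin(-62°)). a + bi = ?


a = 4.6760*cos(-62°) = 4.6760*0.46947 = 2.1952
b = 4.6760*sin(-62°) = 4.6760*(-0.88295) = -4.1287

2.1952 - 4.1287i


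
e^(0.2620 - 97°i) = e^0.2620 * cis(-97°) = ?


e^0.2620 = 1.2995
cos(-97°) = -0.1219
sin(-97°) = -0.9925
Real = 1.2995*(-0.1219) = -0.1584
Imag = 1.2995*(-0.9925) = -1.2898

-0.1584 - 1.2898i


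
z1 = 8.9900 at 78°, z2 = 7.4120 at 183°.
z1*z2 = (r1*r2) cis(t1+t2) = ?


r = 8.9900 * 7.4120 = 66.6339
theta = 78° + 183° = 261° = 261° (mod 360)

66.6339 cis(261°)


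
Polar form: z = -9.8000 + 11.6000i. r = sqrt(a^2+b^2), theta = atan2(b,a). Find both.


r = sqrt(96.04+134.56) = sqrt(230.6) = 15.1855
theta = atan2(11.6, -9.8) = 130.1920 degrees

r = 15.1855, theta = 130.1920 degrees


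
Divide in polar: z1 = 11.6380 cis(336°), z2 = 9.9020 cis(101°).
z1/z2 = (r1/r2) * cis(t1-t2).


r = 11.6380 / 9.9020 = 1.1753
theta = 336° - 101° = 235° = 235° (mod 360)

1.1753 cis(235°)


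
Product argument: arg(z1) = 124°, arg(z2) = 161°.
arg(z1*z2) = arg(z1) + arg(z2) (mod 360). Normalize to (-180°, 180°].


arg(z1*z2) = 124° + 161° = 285°
Normalized to (-180°, 180°]: -75°

-75°


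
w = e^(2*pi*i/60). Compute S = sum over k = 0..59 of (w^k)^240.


The roots are w_k = w^k with w = e^(2*pi*i/60), and (w^k)^240 = (w^240)^k.
So S = 1 + u + u^2 + ... + u^(59) with u = w^240.
240 = 4*60 + 0, so 240 is a multiple of 60 and u = (w^60)^4 = 1.
Every one of the 60 terms equals 1: S = 60

S = 60


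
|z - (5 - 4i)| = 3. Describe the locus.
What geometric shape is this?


|z - z0| = r is a circle with center z0 and radius r.
Center = (5, -4), radius = 3

Circle with center (5, -4) and radius 3


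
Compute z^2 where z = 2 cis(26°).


r^2 = 2^2 = 4
n*theta = 2*26° = 52° = 52° (mod 360)
a = 4*cos(52°) = 2.4626
b = 4*sin(52°) = 3.1520

4 cis(52°) = 2.4626 + 3.1520i


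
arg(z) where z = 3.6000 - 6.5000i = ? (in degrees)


Re = 3.6, Im = -6.5
arg = atan2(-6.5, 3.6) = -61.0203 degrees

arg(z) = -61.0203 degrees


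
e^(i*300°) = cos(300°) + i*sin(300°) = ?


cos(300°) = 0.5000
sin(300°) = -0.8660

e^(i*300°) = 0.5000 - 0.8660i


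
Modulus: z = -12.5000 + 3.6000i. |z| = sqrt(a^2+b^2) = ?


|z| = sqrt((-12.5)^2 + 3.6^2) = sqrt(156.25 + 12.96) = sqrt(169.21) = 13.0081

|z| = 13.0081


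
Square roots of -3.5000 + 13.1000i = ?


|z| = sqrt(12.25+171.61) = 13.5595
sqrt((|z|+a)/2) = sqrt((13.5595+(-3.5))/2) = sqrt(5.0297) = 2.2427
sqrt((|z|-a)/2) = sqrt((13.5595-(-3.5))/2) = sqrt(8.5297) = 2.9206

±(2.2427 + 2.9206i) i.e. 2.2427 + 2.9206i and -2.2427 - 2.9206i


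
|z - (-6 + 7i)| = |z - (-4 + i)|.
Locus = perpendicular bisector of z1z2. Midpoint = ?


Equal distances means the locus is the perpendicular bisector of z1 and z2.
Midpoint = ((-6+(-4))/2, (7+1)/2) = (-5.0000, 4.0000)

Perpendicular bisector through (-5.0000, 4.0000)


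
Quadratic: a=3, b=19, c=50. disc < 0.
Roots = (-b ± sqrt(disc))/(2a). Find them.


disc = 19^2 - 4*3*50 = 361 - 600 = -239
sqrt(|disc|) = sqrt(239) = 15.4596
Real part = -19/(2*3) = -3.1667
Imag part = 15.4596/(2*3) = 2.5766

-3.1667 ± 2.5766i


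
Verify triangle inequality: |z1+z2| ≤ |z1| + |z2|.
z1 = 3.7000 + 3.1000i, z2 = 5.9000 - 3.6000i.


|z1| = sqrt(3.7^2 + 3.1^2) = sqrt(23.3) = 4.8270
|z2| = sqrt(5.9^2 + (-3.6)^2) = sqrt(47.77) = 6.9116
z1+z2 = 9.6000 - 0.5000i
|z1+z2| = sqrt(92.41) = 9.6130
|z1|+|z2| = 4.8270 + 6.9116 = 11.7386

|z1+z2| = 9.6130 ≤ |z1|+|z2| = 11.7386 (verified)


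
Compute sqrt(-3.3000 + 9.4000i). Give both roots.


|z| = sqrt(10.89+88.36) = 9.9624
sqrt((|z|+a)/2) = sqrt((9.9624+(-3.3))/2) = sqrt(3.3312) = 1.8252
sqrt((|z|-a)/2) = sqrt((9.9624-(-3.3))/2) = sqrt(6.6312) = 2.5751

±(1.8252 + 2.5751i) i.e. 1.8252 + 2.5751i and -1.8252 - 2.5751i


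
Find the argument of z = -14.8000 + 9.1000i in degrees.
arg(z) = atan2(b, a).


Re = -14.8, Im = 9.1
arg = atan2(9.1, -14.8) = 148.4141 degrees

arg(z) = 148.4141 degrees


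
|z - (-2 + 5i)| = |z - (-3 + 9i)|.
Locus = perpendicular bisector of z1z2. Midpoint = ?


Equal distances means the locus is the perpendicular bisector of z1 and z2.
Midpoint = ((-2+(-3))/2, (5+9)/2) = (-2.5000, 7.0000)

Perpendicular bisector through (-2.5000, 7.0000)


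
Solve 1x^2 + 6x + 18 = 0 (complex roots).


disc = 6^2 - 4*1*18 = 36 - 72 = -36
sqrt(|disc|) = sqrt(36) = 6.0000
Real part = -6/(2*1) = -3.0000
Imag part = 6.0000/(2*1) = 3.0000

-3.0000 ± 3.0000i


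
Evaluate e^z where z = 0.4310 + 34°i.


e^0.4310 = 1.5388
cos(34°) = 0.829
sin(34°) = 0.5592
Real = 1.5388*0.829 = 1.2757
Imag = 1.5388*0.5592 = 0.8605

1.2757 + 0.8605i


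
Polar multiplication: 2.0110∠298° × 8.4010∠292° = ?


r = 2.0110 * 8.4010 = 16.8944
theta = 298° + 292° = 590° = 230° (mod 360)

16.8944 cis(230°)


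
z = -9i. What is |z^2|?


|z| = sqrt(0+81) = sqrt(81) = 9
|z^2| = |z|^2 = 9^2 = 81

|z^2| = 81


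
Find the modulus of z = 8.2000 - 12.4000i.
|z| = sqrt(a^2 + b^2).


|z| = sqrt(8.2^2 + (-12.4)^2) = sqrt(67.24 + 153.76) = sqrt(221) = 14.8661

|z| = 14.8661


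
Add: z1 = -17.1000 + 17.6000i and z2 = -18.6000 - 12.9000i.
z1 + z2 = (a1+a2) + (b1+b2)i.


Real: -17.1 - 18.6 = -35.7
Imag: 17.6 - 12.9 = 4.7

-35.7000 + 4.7000i


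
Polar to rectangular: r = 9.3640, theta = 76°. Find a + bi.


a = 9.3640*cos(76°) = 9.3640*0.241922 = 2.2654
b = 9.3640*sin(76°) = 9.3640*0.9702957 = 9.0858

2.2654 + 9.0858i


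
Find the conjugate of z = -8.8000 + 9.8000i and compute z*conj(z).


z_bar = -8.8000 - 9.8000i
z*z_bar = (-8.8)^2 + 9.8^2 = 77.44 + 96.04 = 173.48

z_bar = -8.8000 - 9.8000i, z*z_bar = 173.48


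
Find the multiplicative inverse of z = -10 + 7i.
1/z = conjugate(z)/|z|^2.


|z|^2 = 100+49 = 149
1/z = (-10 - 7i)/149

1/z = -0.0671 - 0.0470i


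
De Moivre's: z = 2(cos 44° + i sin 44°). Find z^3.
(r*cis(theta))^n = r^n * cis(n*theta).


r^3 = 2^3 = 8
n*theta = 3*44° = 132° = 132° (mod 360)
a = 8*cos(132°) = -5.3530
b = 8*sin(132°) = 5.9452

8 cis(132°) = -5.3530 + 5.9452i


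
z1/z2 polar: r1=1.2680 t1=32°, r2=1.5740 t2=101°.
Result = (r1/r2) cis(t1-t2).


r = 1.2680 / 1.5740 = 0.8056
theta = 32° - 101° = -69° = 291° (mod 360)

0.8056 cis(291°)


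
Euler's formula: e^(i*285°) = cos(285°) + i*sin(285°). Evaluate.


cos(285°) = 0.2588
sin(285°) = -0.9659

e^(i*285°) = 0.2588 - 0.9659i


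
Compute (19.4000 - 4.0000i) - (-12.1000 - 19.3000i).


Real: 19.4 + 12.1 = 31.5
Imag: -4 + 19.3 = 15.3

31.5000 + 15.3000i


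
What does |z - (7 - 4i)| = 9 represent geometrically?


|z - z0| = r is a circle with center z0 and radius r.
Center = (7, -4), radius = 9

Circle with center (7, -4) and radius 9


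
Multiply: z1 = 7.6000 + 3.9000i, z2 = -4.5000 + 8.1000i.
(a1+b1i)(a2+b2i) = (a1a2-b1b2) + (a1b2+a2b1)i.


Real = 7.6*(-4.5) - 3.9*8.1 = -34.2 - 31.59 = -65.79
Imag = 7.6*8.1 - (4.5)*3.9 = 61.56 - (17.55) = 44.01

-65.7900 + 44.0100i


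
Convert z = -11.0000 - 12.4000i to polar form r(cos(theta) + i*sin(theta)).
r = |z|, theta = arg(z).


r = sqrt(121+153.76) = sqrt(274.76) = 16.5759
theta = atan2(-12.4, -11) = -131.5761 degrees

r = 16.5759, theta = -131.5761 degrees


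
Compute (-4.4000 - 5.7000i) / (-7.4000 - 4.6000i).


Conjugate of z2 = -7.4000 + 4.6000i
Numerator: (-4.4000 - 5.7000i)(-7.4000 + 4.6000i) = 58.7800 + 21.9400i
Denominator: (-7.4)^2 + (-4.6)^2 = 75.92
Result = (58.7800 + 21.9400i)/75.92

0.7742 + 0.2890i


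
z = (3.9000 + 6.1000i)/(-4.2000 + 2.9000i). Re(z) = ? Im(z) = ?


Multiply by conjugate: (3.9000 + 6.1000i)(-4.2000 - 2.9000i) / ((-4.2)^2 + 2.9^2)
Numerator real = 3.9*(-4.2) + 6.1*2.9 = 1.31
Numerator imag = 6.1*(-4.2) - 3.9*2.9 = -36.93
Denominator = 26.05
Re(z) = 1.31/26.05 = 0.0503
Im(z) = -36.93/26.05 = -1.4177

Re(z) = 0.0503, Im(z) = -1.4177


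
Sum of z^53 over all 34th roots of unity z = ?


The roots are w_k = w^k with w = e^(2*pi*i/34), and (w^k)^53 = (w^53)^k.
So S = 1 + u + u^2 + ... + u^(33) with u = w^53.
53 = 1*34 + 19, so 53 is not a multiple of 34: u = (w^34)^1 * w^19 = w^19 ≠ 1 (w is a primitive 34th root), while u^34 = (w^34)^53 = 1.
Geometric series: S = (1 - u^34)/(1 - u) = (1 - 1)/(1 - u) = 0

S = 0


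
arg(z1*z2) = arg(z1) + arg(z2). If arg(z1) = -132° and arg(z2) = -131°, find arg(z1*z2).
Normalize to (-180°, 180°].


arg(z1*z2) = -132° - 131° = -263°
Normalized to (-180°, 180°]: 97°

97°


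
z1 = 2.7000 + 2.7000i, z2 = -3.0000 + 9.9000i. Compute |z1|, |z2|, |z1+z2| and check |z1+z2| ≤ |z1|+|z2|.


|z1| = sqrt(2.7^2 + 2.7^2) = sqrt(14.58) = 3.8184
|z2| = sqrt((-3)^2 + 9.9^2) = sqrt(107.01) = 10.3446
z1+z2 = -0.3000 + 12.6000i
|z1+z2| = sqrt(158.85) = 12.6036
|z1|+|z2| = 3.8184 + 10.3446 = 14.1630

|z1+z2| = 12.6036 ≤ |z1|+|z2| = 14.1630 (verified)


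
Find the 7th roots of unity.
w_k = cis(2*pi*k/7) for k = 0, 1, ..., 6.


The 7th roots of unity are cis(360k/7°) for k=0..6
Angle step = 360/7 = 51.4286°
Primitive root: cis(51.4286°)
Primitive root = 0.6235 + 0.7818i

7 roots at angles: 0°, 51.4286°, 102.8571°, 154.2857°, 205.7143°, 257.1429°, 308.5714°


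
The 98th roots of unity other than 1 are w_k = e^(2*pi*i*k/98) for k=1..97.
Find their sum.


With w = e^(2*pi*i/98), all 98 of the 98th roots of unity w^0 = 1, w, ..., w^(97) sum to 0: 1 + w + ... + w^(97) = (1 - w^98)/(1 - w) = 0 since w^98 = 1, w ≠ 1.
Removing the root 1: w + w^2 + ... + w^(97) = 0 - 1 = -1

Sum = -1


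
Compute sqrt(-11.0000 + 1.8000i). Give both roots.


|z| = sqrt(121+3.24) = 11.1463
sqrt((|z|+a)/2) = sqrt((11.1463+(-11))/2) = sqrt(0.0731) = 0.2705
sqrt((|z|-a)/2) = sqrt((11.1463-(-11))/2) = sqrt(11.0731) = 3.3276

±(0.2705 + 3.3276i) i.e. 0.2705 + 3.3276i and -0.2705 - 3.3276i


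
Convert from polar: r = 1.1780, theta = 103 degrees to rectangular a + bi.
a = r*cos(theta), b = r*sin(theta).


a = 1.1780*cos(103°) = 1.1780*(-0.22495) = -0.2650
b = 1.1780*sin(103°) = 1.1780*0.9744 = 1.1478

-0.2650 + 1.1478i


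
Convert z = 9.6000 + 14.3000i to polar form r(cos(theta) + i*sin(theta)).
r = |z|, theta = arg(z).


r = sqrt(92.16+204.49) = sqrt(296.65) = 17.2235
theta = atan2(14.3, 9.6) = 56.1254 degrees

r = 17.2235, theta = 56.1254 degrees


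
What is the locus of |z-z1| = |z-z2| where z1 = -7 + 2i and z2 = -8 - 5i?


Equal distances means the locus is the perpendicular bisector of z1 and z2.
Midpoint = ((-7+(-8))/2, (2+(-5))/2) = (-7.5000, -1.5000)

Perpendicular bisector through (-7.5000, -1.5000)


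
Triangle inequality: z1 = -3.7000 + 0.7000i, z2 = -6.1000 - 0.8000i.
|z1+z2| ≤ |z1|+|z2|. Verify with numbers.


|z1| = sqrt((-3.7)^2 + 0.7^2) = sqrt(14.18) = 3.7656
|z2| = sqrt((-6.1)^2 + (-0.8)^2) = sqrt(37.85) = 6.1522
z1+z2 = -9.8000 - 0.1000i
|z1+z2| = sqrt(96.05) = 9.8005
|z1|+|z2| = 3.7656 + 6.1522 = 9.9178

|z1+z2| = 9.8005 ≤ |z1|+|z2| = 9.9178 (verified)


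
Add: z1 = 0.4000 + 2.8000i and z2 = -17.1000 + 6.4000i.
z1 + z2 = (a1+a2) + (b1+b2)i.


Real: 0.4 - 17.1 = -16.7
Imag: 2.8 + 6.4 = 9.2

-16.7000 + 9.2000i


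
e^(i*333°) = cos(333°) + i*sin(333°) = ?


cos(333°) = 0.8910
sin(333°) = -0.4540

e^(i*333°) = 0.8910 - 0.4540i


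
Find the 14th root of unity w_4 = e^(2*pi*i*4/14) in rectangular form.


Angle = 360*4/14 = 102.8571°
a = cos(102.8571°) = -0.2225
b = sin(102.8571°) = 0.9749

-0.2225 + 0.9749i


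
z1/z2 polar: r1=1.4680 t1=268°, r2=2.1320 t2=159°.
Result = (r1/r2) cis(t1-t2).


r = 1.4680 / 2.1320 = 0.6886
theta = 268° - 159° = 109° = 109° (mod 360)

0.6886 cis(109°)


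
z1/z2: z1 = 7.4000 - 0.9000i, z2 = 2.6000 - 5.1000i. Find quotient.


Conjugate of z2 = 2.6000 + 5.1000i
Numerator: (7.4000 - 0.9000i)(2.6000 + 5.1000i) = 23.8300 + 35.4000i
Denominator: 2.6^2 + (-5.1)^2 = 32.77
Result = (23.8300 + 35.4000i)/32.77

0.7272 + 1.0803i


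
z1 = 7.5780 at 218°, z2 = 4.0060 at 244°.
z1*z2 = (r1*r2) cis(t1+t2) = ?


r = 7.5780 * 4.0060 = 30.3575
theta = 218° + 244° = 462° = 102° (mod 360)

30.3575 cis(102°)


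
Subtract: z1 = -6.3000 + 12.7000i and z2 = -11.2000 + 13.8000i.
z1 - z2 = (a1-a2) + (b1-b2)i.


Real: -6.3 + 11.2 = 4.9
Imag: 12.7 - 13.8 = -1.1

4.9000 - 1.1000i


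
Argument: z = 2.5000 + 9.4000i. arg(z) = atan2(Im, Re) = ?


Re = 2.5, Im = 9.4
arg = atan2(9.4, 2.5) = 75.1065 degrees

arg(z) = 75.1065 degrees


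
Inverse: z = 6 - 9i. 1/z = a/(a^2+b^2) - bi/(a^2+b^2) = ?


|z|^2 = 36+81 = 117
1/z = (6 + 9i)/117

1/z = 0.0513 + 0.0769i


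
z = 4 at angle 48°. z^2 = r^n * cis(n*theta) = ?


r^2 = 4^2 = 16
n*theta = 2*48° = 96° = 96° (mod 360)
a = 16*cos(96°) = -1.6725
b = 16*sin(96°) = 15.9124

16 cis(96°) = -1.6725 + 15.9124i


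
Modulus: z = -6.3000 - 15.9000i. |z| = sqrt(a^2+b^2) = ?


|z| = sqrt((-6.3)^2 + (-15.9)^2) = sqrt(39.69 + 252.81) = sqrt(292.5) = 17.1026

|z| = 17.1026


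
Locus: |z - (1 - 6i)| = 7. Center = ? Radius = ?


|z - z0| = r is a circle with center z0 and radius r.
Center = (1, -6), radius = 7

Circle with center (1, -6) and radius 7


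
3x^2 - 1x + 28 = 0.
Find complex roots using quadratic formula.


disc = (-1)^2 - 4*3*28 = 1 - 336 = -335
sqrt(|disc|) = sqrt(335) = 18.3030
Real part = 1/(2*3) = 0.1667
Imag part = 18.3030/(2*3) = 3.0505

0.1667 ± 3.0505i


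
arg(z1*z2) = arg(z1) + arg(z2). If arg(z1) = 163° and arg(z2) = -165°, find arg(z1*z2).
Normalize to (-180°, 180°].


arg(z1*z2) = 163° - 165° = -2°
Normalized to (-180°, 180°]: -2°

-2°


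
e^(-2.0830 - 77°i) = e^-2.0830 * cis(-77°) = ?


e^-2.0830 = 0.1246
cos(-77°) = 0.225
sin(-77°) = -0.9744
Real = 0.1246*0.225 = 0.0280
Imag = 0.1246*(-0.9744) = -0.1214

0.0280 - 0.1214i


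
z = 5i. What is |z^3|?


|z| = sqrt(0+25) = sqrt(25) = 5
|z^3| = |z|^3 = 5^3 = 125

|z^3| = 125


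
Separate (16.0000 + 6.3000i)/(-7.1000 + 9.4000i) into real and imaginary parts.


Multiply by conjugate: (16.0000 + 6.3000i)(-7.1000 - 9.4000i) / ((-7.1)^2 + 9.4^2)
Numerator real = 16*(-7.1) + 6.3*9.4 = -54.38
Numerator imag = 6.3*(-7.1) - 16*9.4 = -195.13
Denominator = 138.77
Re(z) = -54.38/138.77 = -0.3919
Im(z) = -195.13/138.77 = -1.4061

Re(z) = -0.3919, Im(z) = -1.4061


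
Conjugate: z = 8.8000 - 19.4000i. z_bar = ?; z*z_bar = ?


z_bar = 8.8000 + 19.4000i
z*z_bar = 8.8^2 + (-19.4)^2 = 77.44 + 376.36 = 453.8

z_bar = 8.8000 + 19.4000i, z*z_bar = 453.8


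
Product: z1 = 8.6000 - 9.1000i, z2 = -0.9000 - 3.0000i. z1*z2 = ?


Real = 8.6*(-0.9) - (-9.1)*(-3) = -7.74 - 27.3 = -35.04
Imag = 8.6*(-3) - (0.9)*(-9.1) = -25.8 + 8.19 = -17.61

-35.0400 - 17.6100i


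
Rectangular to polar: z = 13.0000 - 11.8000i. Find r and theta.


r = sqrt(169+139.24) = sqrt(308.24) = 17.5568
theta = atan2(-11.8, 13) = -42.2298 degrees

r = 17.5568, theta = -42.2298 degrees


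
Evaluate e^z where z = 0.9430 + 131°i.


e^0.9430 = 2.56767
cos(131°) = -0.65606
sin(131°) = 0.7547
Real = 2.56767*(-0.65606) = -1.6845
Imag = 2.56767*0.7547 = 1.9378

-1.6845 + 1.9378i


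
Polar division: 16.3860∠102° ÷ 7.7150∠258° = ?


r = 16.3860 / 7.7150 = 2.1239
theta = 102° - 258° = -156° = 204° (mod 360)

2.1239 cis(204°)


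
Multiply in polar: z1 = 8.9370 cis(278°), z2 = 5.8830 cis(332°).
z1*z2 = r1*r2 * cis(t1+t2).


r = 8.9370 * 5.8830 = 52.5764
theta = 278° + 332° = 610° = 250° (mod 360)

52.5764 cis(250°)


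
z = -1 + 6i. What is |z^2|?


|z| = sqrt(1+36) = sqrt(37) = 6.0828
|z^2| = |z|^2 = (sqrt(37))^2 = 37

|z^2| = 37


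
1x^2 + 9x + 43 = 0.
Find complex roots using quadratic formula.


disc = 9^2 - 4*1*43 = 81 - 172 = -91
sqrt(|disc|) = sqrt(91) = 9.5394
Real part = -9/(2*1) = -4.5000
Imag part = 9.5394/(2*1) = 4.7697

-4.5000 ± 4.7697i


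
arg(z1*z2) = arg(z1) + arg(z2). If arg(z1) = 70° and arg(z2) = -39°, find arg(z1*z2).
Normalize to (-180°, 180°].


arg(z1*z2) = 70° - 39° = 31°
Normalized to (-180°, 180°]: 31°

31°
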